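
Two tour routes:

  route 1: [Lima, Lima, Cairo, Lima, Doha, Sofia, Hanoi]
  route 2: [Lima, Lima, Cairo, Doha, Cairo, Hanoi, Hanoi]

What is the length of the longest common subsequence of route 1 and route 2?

5

One common subsequence of length 5: Lima (route 1 #1, route 2 #1) → Lima (route 1 #2, route 2 #2) → Cairo (route 1 #3, route 2 #3) → Doha (route 1 #5, route 2 #4) → Hanoi (route 1 #7, route 2 #7). dp[7][7] = 5 confirms this is the maximum.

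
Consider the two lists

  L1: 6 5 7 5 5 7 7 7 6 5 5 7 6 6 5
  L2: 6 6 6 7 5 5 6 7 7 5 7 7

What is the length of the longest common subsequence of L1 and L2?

8

One common subsequence of length 8: 6 (L1 #1, L2 #3), 7 (L1 #3, L2 #4), 5 (L1 #4, L2 #5), 5 (L1 #5, L2 #6), 7 (L1 #6, L2 #8), 7 (L1 #7, L2 #9), 7 (L1 #8, L2 #11), 7 (L1 #12, L2 #12). Since dp[15][12] = 8, nothing longer is possible.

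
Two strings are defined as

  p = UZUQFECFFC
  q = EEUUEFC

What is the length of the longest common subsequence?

5

Let dp[i][j] be the LCS length of the first i characters of p and the first j characters of q. dp[i][j] = dp[i-1][j-1]+1 when the i-th and j-th characters match, else max(dp[i-1][j], dp[i][j-1]).
    ·  E  E  U  U  E  F  C
 ·  0  0  0  0  0  0  0  0
 U  0  0  0  1  1  1  1  1
 Z  0  0  0  1  1  1  1  1
 U  0  0  0  1  2  2  2  2
 Q  0  0  0  1  2  2  2  2
 F  0  0  0  1  2  2  3  3
 E  0  1  1  1  2  3  3  3
 C  0  1  1  1  2  3  3  4
 F  0  1  1  1  2  3  4  4
 F  0  1  1  1  2  3  4  4
 C  0  1  1  1  2  3  4  5
dp[10][7] = 5. One LCS (by backtracking along matches): UUEFC.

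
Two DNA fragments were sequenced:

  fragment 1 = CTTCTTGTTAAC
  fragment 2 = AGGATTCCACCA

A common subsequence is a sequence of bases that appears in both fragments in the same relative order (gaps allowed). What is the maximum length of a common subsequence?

5

Match T [2,5], then T [3,6], then C [4,8], then A [10,9], then A [11,12] — 5 bases in the same relative order in both. The LCS DP gives dp[12][12] = 5, so this is optimal.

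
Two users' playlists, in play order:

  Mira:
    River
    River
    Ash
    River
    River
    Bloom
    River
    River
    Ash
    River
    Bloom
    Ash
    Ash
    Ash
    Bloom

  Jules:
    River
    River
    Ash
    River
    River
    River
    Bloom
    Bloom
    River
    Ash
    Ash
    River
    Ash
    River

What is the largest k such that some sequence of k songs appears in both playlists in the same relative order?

One common subsequence of length 10: River (Mira #1, Jules #1), then River (Mira #2, Jules #2), then Ash (Mira #3, Jules #3), then River (Mira #4, Jules #5), then River (Mira #5, Jules #6), then Bloom (Mira #6, Jules #8), then River (Mira #7, Jules #9), then River (Mira #8, Jules #12), then Ash (Mira #9, Jules #13), then River (Mira #10, Jules #14), and the DP table's final entry dp[15][14] is also 10, so no common subsequence is longer.

10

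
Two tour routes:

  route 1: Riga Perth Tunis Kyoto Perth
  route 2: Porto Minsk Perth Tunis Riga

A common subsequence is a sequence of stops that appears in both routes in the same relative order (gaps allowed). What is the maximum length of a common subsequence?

Pick Perth (route 1 #2, route 2 #3); then Tunis (route 1 #3, route 2 #4); all 2 stops appear in both, in order. dp[5][5] = 2 confirms this is the maximum.

2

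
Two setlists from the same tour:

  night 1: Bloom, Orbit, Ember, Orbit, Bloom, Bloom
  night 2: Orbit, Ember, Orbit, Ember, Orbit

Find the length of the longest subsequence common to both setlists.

Taking Orbit at night 1[2]=night 2[3]; then Ember at night 1[3]=night 2[4]; then Orbit at night 1[4]=night 2[5] gives a common subsequence of length 3, and the DP table's final entry dp[6][5] is also 3, so no common subsequence is longer.

3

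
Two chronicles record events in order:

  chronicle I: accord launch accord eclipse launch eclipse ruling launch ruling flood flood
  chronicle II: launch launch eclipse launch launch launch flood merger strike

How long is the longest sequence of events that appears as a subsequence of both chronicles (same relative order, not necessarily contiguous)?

5

Match launch at chronicle I[2]=chronicle II[2], eclipse at chronicle I[4]=chronicle II[3], launch at chronicle I[5]=chronicle II[5], launch at chronicle I[8]=chronicle II[6], flood at chronicle I[10]=chronicle II[7] — 5 events in the same relative order in both, and the DP table's final entry dp[11][9] is also 5, so no common subsequence is longer.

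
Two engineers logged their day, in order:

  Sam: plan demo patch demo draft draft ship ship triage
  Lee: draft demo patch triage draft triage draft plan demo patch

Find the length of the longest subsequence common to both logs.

4

Match demo at Sam[2]=Lee[2], patch at Sam[3]=Lee[3], draft at Sam[5]=Lee[5], draft at Sam[6]=Lee[7] — 4 tasks in the same relative order in both. dp[9][10] = 4 confirms this is the maximum.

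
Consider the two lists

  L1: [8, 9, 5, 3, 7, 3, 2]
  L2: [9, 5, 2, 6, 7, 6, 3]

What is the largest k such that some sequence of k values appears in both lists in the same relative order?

One common subsequence of length 4: 9 at L1[2]=L2[1], then 5 at L1[3]=L2[2], then 7 at L1[5]=L2[5], then 3 at L1[6]=L2[7], and the DP table's final entry dp[7][7] is also 4, so no common subsequence is longer.

4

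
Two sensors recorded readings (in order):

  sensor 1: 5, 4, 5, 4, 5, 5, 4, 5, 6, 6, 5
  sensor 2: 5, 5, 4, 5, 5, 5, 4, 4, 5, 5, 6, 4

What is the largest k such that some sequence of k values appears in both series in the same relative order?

8

Let dp[i][j] be the LCS length of the first i values of sensor 1 and the first j values of sensor 2. dp[i][j] = dp[i-1][j-1]+1 when the i-th and j-th values match, else max(dp[i-1][j], dp[i][j-1]).
    ·  5  5  4  5  5  5  4  4  5  5  6  4
 ·  0  0  0  0  0  0  0  0  0  0  0  0  0
 5  0  1  1  1  1  1  1  1  1  1  1  1  1
 4  0  1  1  2  2  2  2  2  2  2  2  2  2
 5  0  1  2  2  3  3  3  3  3  3  3  3  3
 4  0  1  2  3  3  3  3  4  4  4  4  4  4
 5  0  1  2  3  4  4  4  4  4  5  5  5  5
 5  0  1  2  3  4  5  5  5  5  5  6  6  6
 4  0  1  2  3  4  5  5  6  6  6  6  6  7
 5  0  1  2  3  4  5  6  6  6  7  7  7  7
 6  0  1  2  3  4  5  6  6  6  7  7  8  8
 6  0  1  2  3  4  5  6  6  6  7  7  8  8
 5  0  1  2  3  4  5  6  6  6  7  8  8  8
dp[11][12] = 8. One LCS (by backtracking along matches): 5, 4, 5, 5, 5, 4, 5, 6.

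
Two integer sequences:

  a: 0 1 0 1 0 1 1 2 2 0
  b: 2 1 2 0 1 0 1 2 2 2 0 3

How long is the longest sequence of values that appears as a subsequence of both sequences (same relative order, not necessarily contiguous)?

Let dp[i][j] be the LCS length of the first i values of a and the first j values of b. dp[i][j] = dp[i-1][j-1]+1 when the i-th and j-th values match, else max(dp[i-1][j], dp[i][j-1]).
    ·  2  1  2  0  1  0  1  2  2  2  0  3
 ·  0  0  0  0  0  0  0  0  0  0  0  0  0
 0  0  0  0  0  1  1  1  1  1  1  1  1  1
 1  0  0  1  1  1  2  2  2  2  2  2  2  2
 0  0  0  1  1  2  2  3  3  3  3  3  3  3
 1  0  0  1  1  2  3  3  4  4  4  4  4  4
 0  0  0  1  1  2  3  4  4  4  4  4  5  5
 1  0  0  1  1  2  3  4  5  5  5  5  5  5
 1  0  0  1  1  2  3  4  5  5  5  5  5  5
 2  0  1  1  2  2  3  4  5  6  6  6  6  6
 2  0  1  1  2  2  3  4  5  6  7  7  7  7
 0  0  1  1  2  3  3  4  5  6  7  7  8  8
dp[10][12] = 8. One LCS (by backtracking along matches): 1, 0, 1, 0, 1, 2, 2, 0.

8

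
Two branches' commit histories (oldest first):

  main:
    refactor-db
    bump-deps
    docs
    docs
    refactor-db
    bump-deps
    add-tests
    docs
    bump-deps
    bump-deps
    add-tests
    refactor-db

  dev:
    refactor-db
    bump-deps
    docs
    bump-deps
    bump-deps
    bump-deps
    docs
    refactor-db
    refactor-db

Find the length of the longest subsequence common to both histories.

Match refactor-db (main #1, dev #1), then bump-deps (main #2, dev #2), then docs (main #4, dev #3), then bump-deps (main #6, dev #4), then bump-deps (main #9, dev #5), then bump-deps (main #10, dev #6), then refactor-db (main #12, dev #9) — 7 commits in the same relative order in both. Since dp[12][9] = 7, nothing longer is possible.

7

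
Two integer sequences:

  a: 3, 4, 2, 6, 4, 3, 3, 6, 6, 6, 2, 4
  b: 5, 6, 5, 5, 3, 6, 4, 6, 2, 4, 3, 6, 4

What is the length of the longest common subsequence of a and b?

Pick 3 [1,5] → 4 [2,7] → 2 [3,9] → 4 [5,10] → 3 [7,11] → 6 [10,12] → 4 [12,13]; all 7 values appear in both, in order. The LCS DP gives dp[12][13] = 7, so this is optimal.

7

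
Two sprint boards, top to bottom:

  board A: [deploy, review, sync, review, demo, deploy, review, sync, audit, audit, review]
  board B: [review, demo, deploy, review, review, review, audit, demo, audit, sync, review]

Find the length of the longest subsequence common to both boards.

7

Taking deploy at board A[1]=board B[3], then review at board A[2]=board B[4], then review at board A[4]=board B[5], then review at board A[7]=board B[6], then audit at board A[9]=board B[7], then audit at board A[10]=board B[9], then review at board A[11]=board B[11] gives a common subsequence of length 7. dp[11][11] = 7 confirms this is the maximum.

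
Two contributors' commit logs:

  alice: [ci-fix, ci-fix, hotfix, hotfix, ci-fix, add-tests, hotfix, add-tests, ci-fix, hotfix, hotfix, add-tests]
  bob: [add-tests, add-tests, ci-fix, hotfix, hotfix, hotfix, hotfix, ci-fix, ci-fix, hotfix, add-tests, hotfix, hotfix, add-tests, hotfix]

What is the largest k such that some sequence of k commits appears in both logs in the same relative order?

Match ci-fix (alice #1, bob #3) → hotfix (alice #3, bob #6) → hotfix (alice #4, bob #7) → ci-fix (alice #5, bob #9) → hotfix (alice #7, bob #10) → add-tests (alice #8, bob #11) → hotfix (alice #10, bob #12) → hotfix (alice #11, bob #13) → add-tests (alice #12, bob #14) — 9 commits in the same relative order in both. The LCS DP gives dp[12][15] = 9, so this is optimal.

9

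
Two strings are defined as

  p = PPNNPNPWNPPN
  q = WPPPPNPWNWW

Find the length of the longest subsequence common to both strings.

Taking P at p[1]=q[3], P at p[2]=q[4], P at p[5]=q[5], N at p[6]=q[6], P at p[7]=q[7], W at p[8]=q[8], N at p[9]=q[9] gives a common subsequence of length 7. Since dp[12][11] = 7, nothing longer is possible.

7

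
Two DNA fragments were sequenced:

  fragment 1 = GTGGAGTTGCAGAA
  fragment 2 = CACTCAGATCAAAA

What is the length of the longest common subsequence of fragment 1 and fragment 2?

Pick T at fragment 1[2]=fragment 2[4] → G at fragment 1[4]=fragment 2[7] → A at fragment 1[5]=fragment 2[8] → T at fragment 1[8]=fragment 2[9] → C at fragment 1[10]=fragment 2[10] → A at fragment 1[11]=fragment 2[12] → A at fragment 1[13]=fragment 2[13] → A at fragment 1[14]=fragment 2[14]; all 8 bases appear in both, in order, and the DP table's final entry dp[14][14] is also 8, so no common subsequence is longer.

8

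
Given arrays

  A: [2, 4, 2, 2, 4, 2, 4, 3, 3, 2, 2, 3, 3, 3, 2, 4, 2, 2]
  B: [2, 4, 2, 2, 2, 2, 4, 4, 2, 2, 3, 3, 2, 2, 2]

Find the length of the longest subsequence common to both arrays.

13

Taking 2 (A #1, B #1), then 4 (A #2, B #2), then 2 (A #3, B #5), then 2 (A #4, B #6), then 4 (A #5, B #7), then 4 (A #7, B #8), then 2 (A #10, B #9), then 2 (A #11, B #10), then 3 (A #13, B #11), then 3 (A #14, B #12), then 2 (A #15, B #13), then 2 (A #17, B #14), then 2 (A #18, B #15) gives a common subsequence of length 13. dp[18][15] = 13 confirms this is the maximum.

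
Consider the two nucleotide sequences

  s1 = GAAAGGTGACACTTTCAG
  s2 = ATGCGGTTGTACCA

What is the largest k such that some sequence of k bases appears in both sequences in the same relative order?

9

Pick G at s1[1]=s2[3], then G at s1[5]=s2[5], then G at s1[6]=s2[6], then T at s1[7]=s2[8], then G at s1[8]=s2[9], then A at s1[11]=s2[11], then C at s1[12]=s2[12], then C at s1[16]=s2[13], then A at s1[17]=s2[14]; all 9 bases appear in both, in order. dp[18][14] = 9 confirms this is the maximum.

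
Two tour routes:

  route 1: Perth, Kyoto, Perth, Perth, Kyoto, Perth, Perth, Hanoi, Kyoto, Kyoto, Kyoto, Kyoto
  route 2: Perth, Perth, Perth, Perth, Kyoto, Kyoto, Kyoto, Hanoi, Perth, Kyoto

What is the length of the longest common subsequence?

8

One common subsequence of length 8: Perth at route 1[3]=route 2[1] → Perth at route 1[4]=route 2[2] → Perth at route 1[6]=route 2[3] → Perth at route 1[7]=route 2[4] → Kyoto at route 1[9]=route 2[5] → Kyoto at route 1[10]=route 2[6] → Kyoto at route 1[11]=route 2[7] → Kyoto at route 1[12]=route 2[10]. Since dp[12][10] = 8, nothing longer is possible.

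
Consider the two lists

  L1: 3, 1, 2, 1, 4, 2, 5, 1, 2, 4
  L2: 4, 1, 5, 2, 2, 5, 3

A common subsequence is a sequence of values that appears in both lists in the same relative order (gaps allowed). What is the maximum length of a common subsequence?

Let dp[i][j] be the LCS length of the first i values of L1 and the first j values of L2. dp[i][j] = dp[i-1][j-1]+1 when the i-th and j-th values match, else max(dp[i-1][j], dp[i][j-1]).
    ·  4  1  5  2  2  5  3
 ·  0  0  0  0  0  0  0  0
 3  0  0  0  0  0  0  0  1
 1  0  0  1  1  1  1  1  1
 2  0  0  1  1  2  2  2  2
 1  0  0  1  1  2  2  2  2
 4  0  1  1  1  2  2  2  2
 2  0  1  1  1  2  3  3  3
 5  0  1  1  2  2  3  4  4
 1  0  1  2  2  2  3  4  4
 2  0  1  2  2  3  3  4  4
 4  0  1  2  2  3  3  4  4
dp[10][7] = 4. One LCS (by backtracking along matches): 1, 2, 2, 5.

4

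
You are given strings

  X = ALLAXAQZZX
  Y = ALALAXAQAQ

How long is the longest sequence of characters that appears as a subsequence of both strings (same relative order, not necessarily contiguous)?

Pick A [1,1]; then L [2,2]; then L [3,4]; then A [4,5]; then X [5,6]; then A [6,9]; then Q [7,10]; all 7 characters appear in both, in order. The LCS DP gives dp[10][10] = 7, so this is optimal.

7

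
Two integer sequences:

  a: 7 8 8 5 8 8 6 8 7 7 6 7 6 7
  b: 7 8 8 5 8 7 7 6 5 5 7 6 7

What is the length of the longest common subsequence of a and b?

Pick 7 (a #1, b #1); then 8 (a #2, b #2); then 8 (a #3, b #3); then 5 (a #4, b #4); then 8 (a #8, b #5); then 7 (a #9, b #6); then 7 (a #10, b #7); then 6 (a #11, b #8); then 7 (a #12, b #11); then 6 (a #13, b #12); then 7 (a #14, b #13); all 11 values appear in both, in order. Since dp[14][13] = 11, nothing longer is possible.

11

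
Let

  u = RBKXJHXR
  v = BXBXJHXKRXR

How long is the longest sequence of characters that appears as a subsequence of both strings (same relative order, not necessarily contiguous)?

6

Let dp[i][j] be the LCS length of the first i characters of u and the first j characters of v. dp[i][j] = dp[i-1][j-1]+1 when the i-th and j-th characters match, else max(dp[i-1][j], dp[i][j-1]).
    ·  B  X  B  X  J  H  X  K  R  X  R
 ·  0  0  0  0  0  0  0  0  0  0  0  0
 R  0  0  0  0  0  0  0  0  0  1  1  1
 B  0  1  1  1  1  1  1  1  1  1  1  1
 K  0  1  1  1  1  1  1  1  2  2  2  2
 X  0  1  2  2  2  2  2  2  2  2  3  3
 J  0  1  2  2  2  3  3  3  3  3  3  3
 H  0  1  2  2  2  3  4  4  4  4  4  4
 X  0  1  2  2  3  3  4  5  5  5  5  5
 R  0  1  2  2  3  3  4  5  5  6  6  6
dp[8][11] = 6. One LCS (by backtracking along matches): BXJHXR.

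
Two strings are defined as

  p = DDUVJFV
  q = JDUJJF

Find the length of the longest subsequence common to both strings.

4

One common subsequence of length 4: D [2,2]; then U [3,3]; then J [5,5]; then F [6,6]. dp[7][6] = 4 confirms this is the maximum.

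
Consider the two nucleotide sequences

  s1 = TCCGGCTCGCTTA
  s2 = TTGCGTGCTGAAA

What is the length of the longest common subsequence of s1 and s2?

8

One common subsequence of length 8: T [1,2] → C [3,4] → G [4,5] → G [5,7] → C [6,8] → T [7,9] → G [9,10] → A [13,13]. The LCS DP gives dp[13][13] = 8, so this is optimal.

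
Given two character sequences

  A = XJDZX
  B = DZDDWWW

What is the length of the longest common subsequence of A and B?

2

Let dp[i][j] be the LCS length of the first i characters of A and the first j characters of B. dp[i][j] = dp[i-1][j-1]+1 when the i-th and j-th characters match, else max(dp[i-1][j], dp[i][j-1]).
    ·  D  Z  D  D  W  W  W
 ·  0  0  0  0  0  0  0  0
 X  0  0  0  0  0  0  0  0
 J  0  0  0  0  0  0  0  0
 D  0  1  1  1  1  1  1  1
 Z  0  1  2  2  2  2  2  2
 X  0  1  2  2  2  2  2  2
dp[5][7] = 2. One LCS (by backtracking along matches): DZ.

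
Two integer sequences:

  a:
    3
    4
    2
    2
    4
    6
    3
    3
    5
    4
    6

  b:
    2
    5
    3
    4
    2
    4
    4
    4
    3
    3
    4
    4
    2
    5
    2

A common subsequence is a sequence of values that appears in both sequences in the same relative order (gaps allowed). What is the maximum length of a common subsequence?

One common subsequence of length 7: 3 [1,3], then 4 [2,4], then 2 [3,5], then 4 [5,8], then 3 [7,9], then 3 [8,10], then 5 [9,14]. Since dp[11][15] = 7, nothing longer is possible.

7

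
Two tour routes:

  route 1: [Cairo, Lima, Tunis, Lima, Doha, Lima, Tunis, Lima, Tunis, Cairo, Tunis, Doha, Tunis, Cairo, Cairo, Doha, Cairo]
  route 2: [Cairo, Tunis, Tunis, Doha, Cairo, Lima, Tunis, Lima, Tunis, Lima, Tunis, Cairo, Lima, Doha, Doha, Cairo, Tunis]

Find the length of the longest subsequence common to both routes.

11

Taking Cairo at route 1[1]=route 2[5]; then Lima at route 1[2]=route 2[6]; then Tunis at route 1[3]=route 2[7]; then Lima at route 1[6]=route 2[8]; then Tunis at route 1[7]=route 2[9]; then Lima at route 1[8]=route 2[10]; then Tunis at route 1[9]=route 2[11]; then Cairo at route 1[10]=route 2[12]; then Doha at route 1[12]=route 2[14]; then Doha at route 1[16]=route 2[15]; then Cairo at route 1[17]=route 2[16] gives a common subsequence of length 11. dp[17][17] = 11 confirms this is the maximum.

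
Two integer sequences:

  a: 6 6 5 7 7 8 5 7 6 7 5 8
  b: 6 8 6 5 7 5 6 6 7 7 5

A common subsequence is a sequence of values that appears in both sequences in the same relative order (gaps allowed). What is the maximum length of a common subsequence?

8

Match 6 (a #1, b #1), then 6 (a #2, b #3), then 5 (a #3, b #4), then 7 (a #5, b #5), then 5 (a #7, b #6), then 7 (a #8, b #9), then 7 (a #10, b #10), then 5 (a #11, b #11) — 8 values in the same relative order in both. dp[12][11] = 8 confirms this is the maximum.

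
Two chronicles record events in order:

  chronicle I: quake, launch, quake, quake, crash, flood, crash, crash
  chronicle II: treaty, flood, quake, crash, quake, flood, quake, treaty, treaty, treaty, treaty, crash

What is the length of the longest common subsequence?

4

Taking quake at chronicle I[1]=chronicle II[3] → quake at chronicle I[3]=chronicle II[5] → quake at chronicle I[4]=chronicle II[7] → crash at chronicle I[8]=chronicle II[12] gives a common subsequence of length 4. Since dp[8][12] = 4, nothing longer is possible.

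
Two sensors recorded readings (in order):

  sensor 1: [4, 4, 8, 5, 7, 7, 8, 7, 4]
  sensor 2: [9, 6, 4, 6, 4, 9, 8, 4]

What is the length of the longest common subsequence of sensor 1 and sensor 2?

One common subsequence of length 4: 4 [1,3], then 4 [2,5], then 8 [7,7], then 4 [9,8]. Since dp[9][8] = 4, nothing longer is possible.

4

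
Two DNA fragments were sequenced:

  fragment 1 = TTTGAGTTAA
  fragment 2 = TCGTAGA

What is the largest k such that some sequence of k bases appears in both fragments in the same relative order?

5

Taking T (fragment 1 #1, fragment 2 #1) → T (fragment 1 #3, fragment 2 #4) → A (fragment 1 #5, fragment 2 #5) → G (fragment 1 #6, fragment 2 #6) → A (fragment 1 #10, fragment 2 #7) gives a common subsequence of length 5. dp[10][7] = 5 confirms this is the maximum.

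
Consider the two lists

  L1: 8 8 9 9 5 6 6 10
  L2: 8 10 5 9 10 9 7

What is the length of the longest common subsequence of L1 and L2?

3

Match 8 (L1 #1, L2 #1); then 9 (L1 #3, L2 #4); then 9 (L1 #4, L2 #6) — 3 values in the same relative order in both. Since dp[8][7] = 3, nothing longer is possible.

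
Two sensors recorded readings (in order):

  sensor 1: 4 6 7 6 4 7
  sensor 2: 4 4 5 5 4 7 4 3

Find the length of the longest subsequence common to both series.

Match 4 [1,5] → 7 [3,6] → 4 [5,7] — 3 values in the same relative order in both. dp[6][8] = 3 confirms this is the maximum.

3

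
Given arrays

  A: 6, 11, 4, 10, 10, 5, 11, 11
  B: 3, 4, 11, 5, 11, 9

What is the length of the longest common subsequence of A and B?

Let dp[i][j] be the LCS length of the first i values of A and the first j values of B. dp[i][j] = dp[i-1][j-1]+1 when the i-th and j-th values match, else max(dp[i-1][j], dp[i][j-1]).
    ·  3  4 11  5 11  9
 ·  0  0  0  0  0  0  0
 6  0  0  0  0  0  0  0
11  0  0  0  1  1  1  1
 4  0  0  1  1  1  1  1
10  0  0  1  1  1  1  1
10  0  0  1  1  1  1  1
 5  0  0  1  1  2  2  2
11  0  0  1  2  2  3  3
11  0  0  1  2  2  3  3
dp[8][6] = 3. One LCS (by backtracking along matches): 11, 5, 11.

3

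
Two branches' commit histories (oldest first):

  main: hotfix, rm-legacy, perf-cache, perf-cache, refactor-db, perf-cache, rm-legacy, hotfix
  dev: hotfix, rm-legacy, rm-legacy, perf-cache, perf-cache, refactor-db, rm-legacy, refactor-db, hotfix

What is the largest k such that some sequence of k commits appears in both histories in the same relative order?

7

Pick hotfix (main #1, dev #1) → rm-legacy (main #2, dev #3) → perf-cache (main #3, dev #4) → perf-cache (main #4, dev #5) → refactor-db (main #5, dev #6) → rm-legacy (main #7, dev #7) → hotfix (main #8, dev #9); all 7 commits appear in both, in order, and the DP table's final entry dp[8][9] is also 7, so no common subsequence is longer.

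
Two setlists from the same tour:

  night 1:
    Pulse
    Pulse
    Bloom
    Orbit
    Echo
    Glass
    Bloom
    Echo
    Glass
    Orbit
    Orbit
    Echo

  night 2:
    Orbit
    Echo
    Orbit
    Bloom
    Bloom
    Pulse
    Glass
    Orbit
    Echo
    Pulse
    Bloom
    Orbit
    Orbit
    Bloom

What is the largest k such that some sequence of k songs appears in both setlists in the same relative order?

Taking Pulse at night 1[1]=night 2[6], Orbit at night 1[4]=night 2[8], Echo at night 1[5]=night 2[9], Bloom at night 1[7]=night 2[11], Orbit at night 1[10]=night 2[12], Orbit at night 1[11]=night 2[13] gives a common subsequence of length 6. dp[12][14] = 6 confirms this is the maximum.

6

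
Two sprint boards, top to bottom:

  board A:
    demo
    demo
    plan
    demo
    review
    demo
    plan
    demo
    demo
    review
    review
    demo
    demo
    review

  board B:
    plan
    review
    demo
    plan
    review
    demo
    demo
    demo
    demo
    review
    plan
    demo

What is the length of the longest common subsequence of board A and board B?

Match plan [3,1] → review [5,2] → demo [6,3] → plan [7,4] → demo [8,6] → demo [9,7] → demo [12,8] → demo [13,9] → review [14,10] — 9 tasks in the same relative order in both, and the DP table's final entry dp[14][12] is also 9, so no common subsequence is longer.

9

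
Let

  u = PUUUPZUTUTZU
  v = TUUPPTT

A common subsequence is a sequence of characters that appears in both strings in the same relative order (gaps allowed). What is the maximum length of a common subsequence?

5

Let dp[i][j] be the LCS length of the first i characters of u and the first j characters of v. dp[i][j] = dp[i-1][j-1]+1 when the i-th and j-th characters match, else max(dp[i-1][j], dp[i][j-1]).
    ·  T  U  U  P  P  T  T
 ·  0  0  0  0  0  0  0  0
 P  0  0  0  0  1  1  1  1
 U  0  0  1  1  1  1  1  1
 U  0  0  1  2  2  2  2  2
 U  0  0  1  2  2  2  2  2
 P  0  0  1  2  3  3  3  3
 Z  0  0  1  2  3  3  3  3
 U  0  0  1  2  3  3  3  3
 T  0  1  1  2  3  3  4  4
 U  0  1  2  2  3  3  4  4
 T  0  1  2  2  3  3  4  5
 Z  0  1  2  2  3  3  4  5
 U  0  1  2  3  3  3  4  5
dp[12][7] = 5. One LCS (by backtracking along matches): UUPTT.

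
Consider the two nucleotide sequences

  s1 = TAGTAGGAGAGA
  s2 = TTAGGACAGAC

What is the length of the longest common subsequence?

Pick T (s1 #1, s2 #1); then T (s1 #4, s2 #2); then A (s1 #5, s2 #3); then G (s1 #6, s2 #4); then G (s1 #7, s2 #5); then A (s1 #8, s2 #6); then A (s1 #10, s2 #8); then G (s1 #11, s2 #9); then A (s1 #12, s2 #10); all 9 bases appear in both, in order. Since dp[12][11] = 9, nothing longer is possible.

9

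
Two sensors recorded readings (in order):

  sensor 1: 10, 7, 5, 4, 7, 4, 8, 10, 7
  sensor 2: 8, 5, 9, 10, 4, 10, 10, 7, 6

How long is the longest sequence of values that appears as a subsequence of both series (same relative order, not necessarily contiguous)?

One common subsequence of length 4: 10 [1,4], then 4 [4,5], then 10 [8,7], then 7 [9,8], and the DP table's final entry dp[9][9] is also 4, so no common subsequence is longer.

4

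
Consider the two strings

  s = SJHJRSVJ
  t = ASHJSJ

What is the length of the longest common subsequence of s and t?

5

Taking S at s[1]=t[2] → H at s[3]=t[3] → J at s[4]=t[4] → S at s[6]=t[5] → J at s[8]=t[6] gives a common subsequence of length 5. Since dp[8][6] = 5, nothing longer is possible.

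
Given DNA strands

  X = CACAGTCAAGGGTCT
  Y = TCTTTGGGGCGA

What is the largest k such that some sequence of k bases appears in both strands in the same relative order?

6

Match C (X #1, Y #2), G (X #5, Y #6), G (X #10, Y #7), G (X #11, Y #8), G (X #12, Y #9), C (X #14, Y #10) — 6 bases in the same relative order in both. dp[15][12] = 6 confirms this is the maximum.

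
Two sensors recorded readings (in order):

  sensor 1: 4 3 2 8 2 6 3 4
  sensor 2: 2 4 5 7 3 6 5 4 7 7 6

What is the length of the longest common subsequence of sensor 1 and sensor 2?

Let dp[i][j] be the LCS length of the first i values of sensor 1 and the first j values of sensor 2. dp[i][j] = dp[i-1][j-1]+1 when the i-th and j-th values match, else max(dp[i-1][j], dp[i][j-1]).
    ·  2  4  5  7  3  6  5  4  7  7  6
 ·  0  0  0  0  0  0  0  0  0  0  0  0
 4  0  0  1  1  1  1  1  1  1  1  1  1
 3  0  0  1  1  1  2  2  2  2  2  2  2
 2  0  1  1  1  1  2  2  2  2  2  2  2
 8  0  1  1  1  1  2  2  2  2  2  2  2
 2  0  1  1  1  1  2  2  2  2  2  2  2
 6  0  1  1  1  1  2  3  3  3  3  3  3
 3  0  1  1  1  1  2  3  3  3  3  3  3
 4  0  1  2  2  2  2  3  3  4  4  4  4
dp[8][11] = 4. One LCS (by backtracking along matches): 4, 3, 6, 4.

4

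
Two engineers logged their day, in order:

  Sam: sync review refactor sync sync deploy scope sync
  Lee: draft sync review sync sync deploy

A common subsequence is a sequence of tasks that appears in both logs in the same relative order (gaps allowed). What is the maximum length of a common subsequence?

5

One common subsequence of length 5: sync [1,2] → review [2,3] → sync [4,4] → sync [5,5] → deploy [6,6]. The LCS DP gives dp[8][6] = 5, so this is optimal.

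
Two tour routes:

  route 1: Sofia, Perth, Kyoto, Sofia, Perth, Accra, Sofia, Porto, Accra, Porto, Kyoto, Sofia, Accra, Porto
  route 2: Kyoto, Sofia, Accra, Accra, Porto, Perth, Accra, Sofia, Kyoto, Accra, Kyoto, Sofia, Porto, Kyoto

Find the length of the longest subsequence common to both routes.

Match Kyoto (route 1 #3, route 2 #1) → Sofia (route 1 #4, route 2 #2) → Perth (route 1 #5, route 2 #6) → Accra (route 1 #6, route 2 #7) → Sofia (route 1 #7, route 2 #8) → Accra (route 1 #9, route 2 #10) → Kyoto (route 1 #11, route 2 #11) → Sofia (route 1 #12, route 2 #12) → Porto (route 1 #14, route 2 #13) — 9 stops in the same relative order in both. dp[14][14] = 9 confirms this is the maximum.

9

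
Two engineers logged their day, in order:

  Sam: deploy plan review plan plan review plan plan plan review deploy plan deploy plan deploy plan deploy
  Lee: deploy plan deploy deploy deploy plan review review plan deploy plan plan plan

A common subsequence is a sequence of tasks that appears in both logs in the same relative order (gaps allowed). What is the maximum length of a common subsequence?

9

One common subsequence of length 9: deploy at Sam[1]=Lee[5]; then plan at Sam[2]=Lee[6]; then review at Sam[3]=Lee[7]; then review at Sam[6]=Lee[8]; then plan at Sam[9]=Lee[9]; then deploy at Sam[11]=Lee[10]; then plan at Sam[12]=Lee[11]; then plan at Sam[14]=Lee[12]; then plan at Sam[16]=Lee[13]. Since dp[17][13] = 9, nothing longer is possible.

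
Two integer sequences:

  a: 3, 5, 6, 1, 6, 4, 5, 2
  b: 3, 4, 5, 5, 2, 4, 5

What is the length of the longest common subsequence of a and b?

Pick 3 (a #1, b #1) → 5 (a #2, b #4) → 4 (a #6, b #6) → 5 (a #7, b #7); all 4 values appear in both, in order. Since dp[8][7] = 4, nothing longer is possible.

4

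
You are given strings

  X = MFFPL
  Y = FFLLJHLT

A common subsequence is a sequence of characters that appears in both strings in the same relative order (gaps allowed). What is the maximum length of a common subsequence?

Match F [2,1], then F [3,2], then L [5,7] — 3 characters in the same relative order in both. Since dp[5][8] = 3, nothing longer is possible.

3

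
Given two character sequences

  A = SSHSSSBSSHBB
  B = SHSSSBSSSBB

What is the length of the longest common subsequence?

Let dp[i][j] be the LCS length of the first i characters of A and the first j characters of B. dp[i][j] = dp[i-1][j-1]+1 when the i-th and j-th characters match, else max(dp[i-1][j], dp[i][j-1]).
    ·  S  H  S  S  S  B  S  S  S  B  B
 ·  0  0  0  0  0  0  0  0  0  0  0  0
 S  0  1  1  1  1  1  1  1  1  1  1  1
 S  0  1  1  2  2  2  2  2  2  2  2  2
 H  0  1  2  2  2  2  2  2  2  2  2  2
 S  0  1  2  3  3  3  3  3  3  3  3  3
 S  0  1  2  3  4  4  4  4  4  4  4  4
 S  0  1  2  3  4  5  5  5  5  5  5  5
 B  0  1  2  3  4  5  6  6  6  6  6  6
 S  0  1  2  3  4  5  6  7  7  7  7  7
 S  0  1  2  3  4  5  6  7  8  8  8  8
 H  0  1  2  3  4  5  6  7  8  8  8  8
 B  0  1  2  3  4  5  6  7  8  8  9  9
 B  0  1  2  3  4  5  6  7  8  8  9 10
dp[12][11] = 10. One LCS (by backtracking along matches): SHSSSBSSBB.

10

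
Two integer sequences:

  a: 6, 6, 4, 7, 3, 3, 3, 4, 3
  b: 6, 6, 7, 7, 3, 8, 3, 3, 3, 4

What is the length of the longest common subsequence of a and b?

Pick 6 (a #1, b #1), then 6 (a #2, b #2), then 7 (a #4, b #4), then 3 (a #5, b #7), then 3 (a #6, b #8), then 3 (a #7, b #9), then 4 (a #8, b #10); all 7 values appear in both, in order, and the DP table's final entry dp[9][10] is also 7, so no common subsequence is longer.

7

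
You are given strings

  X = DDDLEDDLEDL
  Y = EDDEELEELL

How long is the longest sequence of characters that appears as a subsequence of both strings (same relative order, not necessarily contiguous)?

Let dp[i][j] be the LCS length of the first i characters of X and the first j characters of Y. dp[i][j] = dp[i-1][j-1]+1 when the i-th and j-th characters match, else max(dp[i-1][j], dp[i][j-1]).
    ·  E  D  D  E  E  L  E  E  L  L
 ·  0  0  0  0  0  0  0  0  0  0  0
 D  0  0  1  1  1  1  1  1  1  1  1
 D  0  0  1  2  2  2  2  2  2  2  2
 D  0  0  1  2  2  2  2  2  2  2  2
 L  0  0  1  2  2  2  3  3  3  3  3
 E  0  1  1  2  3  3  3  4  4  4  4
 D  0  1  2  2  3  3  3  4  4  4  4
 D  0  1  2  3  3  3  3  4  4  4  4
 L  0  1  2  3  3  3  4  4  4  5  5
 E  0  1  2  3  4  4  4  5  5  5  5
 D  0  1  2  3  4  4  4  5  5  5  5
 L  0  1  2  3  4  4  5  5  5  6  6
dp[11][10] = 6. One LCS (by backtracking along matches): DDLELL.

6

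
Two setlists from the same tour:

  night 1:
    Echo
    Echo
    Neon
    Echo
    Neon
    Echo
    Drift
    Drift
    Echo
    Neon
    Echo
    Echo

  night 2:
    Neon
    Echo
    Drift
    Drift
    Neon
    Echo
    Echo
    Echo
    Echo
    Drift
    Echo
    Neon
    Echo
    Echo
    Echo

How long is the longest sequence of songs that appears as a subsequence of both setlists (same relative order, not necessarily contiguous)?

9

Match Echo at night 1[1]=night 2[6], then Echo at night 1[2]=night 2[7], then Echo at night 1[4]=night 2[8], then Echo at night 1[6]=night 2[9], then Drift at night 1[8]=night 2[10], then Echo at night 1[9]=night 2[11], then Neon at night 1[10]=night 2[12], then Echo at night 1[11]=night 2[14], then Echo at night 1[12]=night 2[15] — 9 songs in the same relative order in both. dp[12][15] = 9 confirms this is the maximum.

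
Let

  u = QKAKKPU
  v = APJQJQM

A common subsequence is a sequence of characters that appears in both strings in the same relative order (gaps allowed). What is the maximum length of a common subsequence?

2

Let dp[i][j] be the LCS length of the first i characters of u and the first j characters of v. dp[i][j] = dp[i-1][j-1]+1 when the i-th and j-th characters match, else max(dp[i-1][j], dp[i][j-1]).
    ·  A  P  J  Q  J  Q  M
 ·  0  0  0  0  0  0  0  0
 Q  0  0  0  0  1  1  1  1
 K  0  0  0  0  1  1  1  1
 A  0  1  1  1  1  1  1  1
 K  0  1  1  1  1  1  1  1
 K  0  1  1  1  1  1  1  1
 P  0  1  2  2  2  2  2  2
 U  0  1  2  2  2  2  2  2
dp[7][7] = 2. One LCS (by backtracking along matches): AP.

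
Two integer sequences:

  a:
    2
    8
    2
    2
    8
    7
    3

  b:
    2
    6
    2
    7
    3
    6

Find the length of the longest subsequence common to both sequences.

4

One common subsequence of length 4: 2 [1,1] → 2 [4,3] → 7 [6,4] → 3 [7,5]. Since dp[7][6] = 4, nothing longer is possible.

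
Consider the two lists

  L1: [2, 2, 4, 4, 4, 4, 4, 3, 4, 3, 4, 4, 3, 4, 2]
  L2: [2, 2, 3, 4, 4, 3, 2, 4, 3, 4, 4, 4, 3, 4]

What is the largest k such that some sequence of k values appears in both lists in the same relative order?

11

Match 2 [1,1], 2 [2,2], 4 [3,4], 4 [4,5], 4 [7,8], 3 [8,9], 4 [9,10], 4 [11,11], 4 [12,12], 3 [13,13], 4 [14,14] — 11 values in the same relative order in both. dp[15][14] = 11 confirms this is the maximum.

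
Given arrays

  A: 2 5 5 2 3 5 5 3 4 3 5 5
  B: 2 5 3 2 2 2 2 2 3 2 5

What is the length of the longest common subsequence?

Match 2 [1,1] → 5 [2,2] → 2 [4,8] → 3 [5,9] → 5 [12,11] — 5 values in the same relative order in both. Since dp[12][11] = 5, nothing longer is possible.

5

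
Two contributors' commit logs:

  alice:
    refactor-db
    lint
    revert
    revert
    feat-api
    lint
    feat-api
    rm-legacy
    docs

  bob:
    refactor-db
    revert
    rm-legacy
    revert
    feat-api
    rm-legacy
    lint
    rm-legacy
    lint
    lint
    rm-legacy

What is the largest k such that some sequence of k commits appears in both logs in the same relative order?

One common subsequence of length 6: refactor-db at alice[1]=bob[1], revert at alice[3]=bob[2], revert at alice[4]=bob[4], feat-api at alice[5]=bob[5], lint at alice[6]=bob[10], rm-legacy at alice[8]=bob[11]. Since dp[9][11] = 6, nothing longer is possible.

6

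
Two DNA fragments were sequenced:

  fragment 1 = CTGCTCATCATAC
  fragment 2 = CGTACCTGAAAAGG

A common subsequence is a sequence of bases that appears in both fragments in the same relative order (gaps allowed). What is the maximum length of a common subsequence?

Taking C [1,1], then T [2,3], then C [4,6], then T [5,7], then A [7,10], then A [10,11], then A [12,12] gives a common subsequence of length 7. dp[13][14] = 7 confirms this is the maximum.

7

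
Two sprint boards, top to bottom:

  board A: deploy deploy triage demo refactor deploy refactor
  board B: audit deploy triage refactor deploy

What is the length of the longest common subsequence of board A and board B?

4

Match deploy at board A[2]=board B[2], triage at board A[3]=board B[3], refactor at board A[5]=board B[4], deploy at board A[6]=board B[5] — 4 tasks in the same relative order in both. dp[7][5] = 4 confirms this is the maximum.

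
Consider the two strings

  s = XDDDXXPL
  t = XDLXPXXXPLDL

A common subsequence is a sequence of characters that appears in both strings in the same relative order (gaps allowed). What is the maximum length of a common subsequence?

Match X [1,1], D [2,2], X [5,7], X [6,8], P [7,9], L [8,12] — 6 characters in the same relative order in both. dp[8][12] = 6 confirms this is the maximum.

6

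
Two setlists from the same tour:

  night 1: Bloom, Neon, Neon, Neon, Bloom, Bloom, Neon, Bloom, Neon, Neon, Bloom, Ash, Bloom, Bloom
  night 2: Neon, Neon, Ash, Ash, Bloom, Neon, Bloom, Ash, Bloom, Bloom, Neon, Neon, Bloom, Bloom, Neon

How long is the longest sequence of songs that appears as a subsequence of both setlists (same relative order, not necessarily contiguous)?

Pick Neon at night 1[2]=night 2[1], then Neon at night 1[3]=night 2[2], then Neon at night 1[4]=night 2[6], then Bloom at night 1[5]=night 2[7], then Bloom at night 1[6]=night 2[9], then Bloom at night 1[8]=night 2[10], then Neon at night 1[9]=night 2[11], then Neon at night 1[10]=night 2[12], then Bloom at night 1[11]=night 2[13], then Bloom at night 1[13]=night 2[14]; all 10 songs appear in both, in order, and the DP table's final entry dp[14][15] is also 10, so no common subsequence is longer.

10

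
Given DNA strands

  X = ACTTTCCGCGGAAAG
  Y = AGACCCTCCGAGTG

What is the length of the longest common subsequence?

8

Match A (X #1, Y #3) → C (X #2, Y #6) → T (X #5, Y #7) → C (X #6, Y #8) → C (X #7, Y #9) → G (X #8, Y #10) → G (X #10, Y #12) → G (X #15, Y #14) — 8 bases in the same relative order in both. dp[15][14] = 8 confirms this is the maximum.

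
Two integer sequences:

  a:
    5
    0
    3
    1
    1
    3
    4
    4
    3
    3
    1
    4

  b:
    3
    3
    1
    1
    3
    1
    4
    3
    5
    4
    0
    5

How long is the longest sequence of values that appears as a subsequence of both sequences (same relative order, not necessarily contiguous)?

7

One common subsequence of length 7: 3 at a[3]=b[2]; then 1 at a[4]=b[3]; then 1 at a[5]=b[4]; then 3 at a[6]=b[5]; then 4 at a[8]=b[7]; then 3 at a[9]=b[8]; then 4 at a[12]=b[10], and the DP table's final entry dp[12][12] is also 7, so no common subsequence is longer.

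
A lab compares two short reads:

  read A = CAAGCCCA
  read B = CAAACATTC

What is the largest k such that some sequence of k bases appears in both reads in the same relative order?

5

Match C (read A #1, read B #1); then A (read A #2, read B #3); then A (read A #3, read B #4); then C (read A #5, read B #5); then C (read A #7, read B #9) — 5 bases in the same relative order in both. dp[8][9] = 5 confirms this is the maximum.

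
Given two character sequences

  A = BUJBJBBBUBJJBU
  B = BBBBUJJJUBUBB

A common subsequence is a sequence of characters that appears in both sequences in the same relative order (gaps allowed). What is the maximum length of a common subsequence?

9

Pick B at A[4]=B[1], then B at A[6]=B[2], then B at A[7]=B[3], then B at A[8]=B[4], then U at A[9]=B[5], then J at A[11]=B[7], then J at A[12]=B[8], then B at A[13]=B[10], then U at A[14]=B[11]; all 9 characters appear in both, in order. Since dp[14][13] = 9, nothing longer is possible.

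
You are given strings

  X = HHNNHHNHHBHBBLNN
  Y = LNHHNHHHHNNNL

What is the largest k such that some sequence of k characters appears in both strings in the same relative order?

Pick H [1,3]; then H [2,4]; then N [4,5]; then H [5,6]; then H [6,7]; then H [8,8]; then H [9,9]; then N [15,11]; then N [16,12]; all 9 characters appear in both, in order. Since dp[16][13] = 9, nothing longer is possible.

9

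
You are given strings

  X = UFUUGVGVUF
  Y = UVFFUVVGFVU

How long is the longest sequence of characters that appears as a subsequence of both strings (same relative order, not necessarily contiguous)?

Taking U [1,1], then F [2,4], then U [3,5], then V [6,7], then G [7,8], then V [8,10], then U [9,11] gives a common subsequence of length 7. Since dp[10][11] = 7, nothing longer is possible.

7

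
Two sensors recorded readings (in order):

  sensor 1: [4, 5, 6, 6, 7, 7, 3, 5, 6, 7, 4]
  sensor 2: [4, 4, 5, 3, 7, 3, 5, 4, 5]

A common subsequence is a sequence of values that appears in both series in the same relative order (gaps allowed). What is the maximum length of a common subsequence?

6

Pick 4 [1,2], 5 [2,3], 7 [6,5], 3 [7,6], 5 [8,7], 4 [11,8]; all 6 values appear in both, in order. The LCS DP gives dp[11][9] = 6, so this is optimal.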